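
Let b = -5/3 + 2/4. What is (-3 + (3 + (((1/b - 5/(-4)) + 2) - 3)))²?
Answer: 289/784 ≈ 0.36862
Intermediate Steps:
b = -7/6 (b = -5*⅓ + 2*(¼) = -5/3 + ½ = -7/6 ≈ -1.1667)
(-3 + (3 + (((1/b - 5/(-4)) + 2) - 3)))² = (-3 + (3 + (((1/(-7/6) - 5/(-4)) + 2) - 3)))² = (-3 + (3 + (((1*(-6/7) - 5*(-¼)) + 2) - 3)))² = (-3 + (3 + (((-6/7 + 5/4) + 2) - 3)))² = (-3 + (3 + ((11/28 + 2) - 3)))² = (-3 + (3 + (67/28 - 3)))² = (-3 + (3 - 17/28))² = (-3 + 67/28)² = (-17/28)² = 289/784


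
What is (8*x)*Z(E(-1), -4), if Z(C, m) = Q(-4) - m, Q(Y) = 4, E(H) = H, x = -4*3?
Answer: -768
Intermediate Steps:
x = -12
Z(C, m) = 4 - m
(8*x)*Z(E(-1), -4) = (8*(-12))*(4 - 1*(-4)) = -96*(4 + 4) = -96*8 = -768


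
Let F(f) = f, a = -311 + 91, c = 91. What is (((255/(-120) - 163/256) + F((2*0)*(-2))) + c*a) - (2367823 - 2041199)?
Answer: -88741571/256 ≈ -3.4665e+5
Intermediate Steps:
a = -220
(((255/(-120) - 163/256) + F((2*0)*(-2))) + c*a) - (2367823 - 2041199) = (((255/(-120) - 163/256) + (2*0)*(-2)) + 91*(-220)) - (2367823 - 2041199) = (((255*(-1/120) - 163*1/256) + 0*(-2)) - 20020) - 1*326624 = (((-17/8 - 163/256) + 0) - 20020) - 326624 = ((-707/256 + 0) - 20020) - 326624 = (-707/256 - 20020) - 326624 = -5125827/256 - 326624 = -88741571/256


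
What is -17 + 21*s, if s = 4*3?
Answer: 235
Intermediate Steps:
s = 12
-17 + 21*s = -17 + 21*12 = -17 + 252 = 235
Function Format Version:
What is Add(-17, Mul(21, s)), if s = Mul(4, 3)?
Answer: 235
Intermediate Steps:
s = 12
Add(-17, Mul(21, s)) = Add(-17, Mul(21, 12)) = Add(-17, 252) = 235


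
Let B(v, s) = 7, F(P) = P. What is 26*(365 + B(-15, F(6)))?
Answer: 9672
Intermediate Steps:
26*(365 + B(-15, F(6))) = 26*(365 + 7) = 26*372 = 9672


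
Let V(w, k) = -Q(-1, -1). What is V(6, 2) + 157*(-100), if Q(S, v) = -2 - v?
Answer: -15699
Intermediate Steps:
V(w, k) = 1 (V(w, k) = -(-2 - 1*(-1)) = -(-2 + 1) = -1*(-1) = 1)
V(6, 2) + 157*(-100) = 1 + 157*(-100) = 1 - 15700 = -15699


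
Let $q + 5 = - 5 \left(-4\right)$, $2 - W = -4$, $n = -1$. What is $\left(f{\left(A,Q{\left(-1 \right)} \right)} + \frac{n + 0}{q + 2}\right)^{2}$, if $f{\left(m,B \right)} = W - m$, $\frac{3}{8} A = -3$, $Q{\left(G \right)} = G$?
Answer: $\frac{56169}{289} \approx 194.36$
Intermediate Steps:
$W = 6$ ($W = 2 - -4 = 2 + 4 = 6$)
$A = -8$ ($A = \frac{8}{3} \left(-3\right) = -8$)
$q = 15$ ($q = -5 - 5 \left(-4\right) = -5 - -20 = -5 + 20 = 15$)
$f{\left(m,B \right)} = 6 - m$
$\left(f{\left(A,Q{\left(-1 \right)} \right)} + \frac{n + 0}{q + 2}\right)^{2} = \left(\left(6 - -8\right) + \frac{-1 + 0}{15 + 2}\right)^{2} = \left(\left(6 + 8\right) - \frac{1}{17}\right)^{2} = \left(14 - \frac{1}{17}\right)^{2} = \left(\frac{237}{17}\right)^{2} = \frac{56169}{289}$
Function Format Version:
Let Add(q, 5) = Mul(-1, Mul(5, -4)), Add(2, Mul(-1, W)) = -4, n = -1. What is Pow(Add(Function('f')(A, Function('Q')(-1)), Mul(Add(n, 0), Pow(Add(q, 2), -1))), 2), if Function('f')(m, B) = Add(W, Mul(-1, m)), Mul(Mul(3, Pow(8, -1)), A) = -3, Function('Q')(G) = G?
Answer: Rational(56169, 289) ≈ 194.36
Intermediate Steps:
W = 6 (W = Add(2, Mul(-1, -4)) = Add(2, 4) = 6)
A = -8 (A = Mul(Rational(8, 3), -3) = -8)
q = 15 (q = Add(-5, Mul(-1, Mul(5, -4))) = Add(-5, Mul(-1, -20)) = Add(-5, 20) = 15)
Function('f')(m, B) = Add(6, Mul(-1, m))
Pow(Add(Function('f')(A, Function('Q')(-1)), Mul(Add(n, 0), Pow(Add(q, 2), -1))), 2) = Pow(Add(Add(6, Mul(-1, -8)), Mul(Add(-1, 0), Pow(Add(15, 2), -1))), 2) = Pow(Add(Add(6, 8), Mul(-1, Pow(17, -1))), 2) = Pow(Add(14, Mul(-1, Rational(1, 17))), 2) = Pow(Add(14, Rational(-1, 17)), 2) = Pow(Rational(237, 17), 2) = Rational(56169, 289)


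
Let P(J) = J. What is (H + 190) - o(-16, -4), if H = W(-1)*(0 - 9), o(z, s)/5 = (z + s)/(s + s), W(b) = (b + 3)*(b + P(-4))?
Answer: 535/2 ≈ 267.50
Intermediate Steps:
W(b) = (-4 + b)*(3 + b) (W(b) = (b + 3)*(b - 4) = (3 + b)*(-4 + b) = (-4 + b)*(3 + b))
o(z, s) = 5*(s + z)/(2*s) (o(z, s) = 5*((z + s)/(s + s)) = 5*((s + z)/((2*s))) = 5*((s + z)*(1/(2*s))) = 5*((s + z)/(2*s)) = 5*(s + z)/(2*s))
H = 90 (H = (-12 + (-1)² - 1*(-1))*(0 - 9) = (-12 + 1 + 1)*(-9) = -10*(-9) = 90)
(H + 190) - o(-16, -4) = (90 + 190) - 5*(-4 - 16)/(2*(-4)) = 280 - 5*(-1)*(-20)/(2*4) = 280 - 1*25/2 = 280 - 25/2 = 535/2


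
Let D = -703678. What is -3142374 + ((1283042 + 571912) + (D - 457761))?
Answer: -2448859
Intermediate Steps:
-3142374 + ((1283042 + 571912) + (D - 457761)) = -3142374 + ((1283042 + 571912) + (-703678 - 457761)) = -3142374 + (1854954 - 1161439) = -3142374 + 693515 = -2448859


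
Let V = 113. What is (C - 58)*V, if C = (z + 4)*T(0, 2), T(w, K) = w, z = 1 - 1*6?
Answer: -6554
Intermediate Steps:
z = -5 (z = 1 - 6 = -5)
C = 0 (C = (-5 + 4)*0 = -1*0 = 0)
(C - 58)*V = (0 - 58)*113 = -58*113 = -6554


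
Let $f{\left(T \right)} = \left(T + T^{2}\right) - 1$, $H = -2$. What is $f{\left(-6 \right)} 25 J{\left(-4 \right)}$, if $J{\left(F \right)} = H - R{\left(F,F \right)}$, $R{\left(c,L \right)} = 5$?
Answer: $-5075$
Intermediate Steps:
$J{\left(F \right)} = -7$ ($J{\left(F \right)} = -2 - 5 = -7$)
$f{\left(T \right)} = -1 + T + T^{2}$
$f{\left(-6 \right)} 25 J{\left(-4 \right)} = \left(-1 - 6 + \left(-6\right)^{2}\right) 25 \left(-7\right) = \left(-1 - 6 + 36\right) 25 \left(-7\right) = 29 \cdot 25 \left(-7\right) = 725 \left(-7\right) = -5075$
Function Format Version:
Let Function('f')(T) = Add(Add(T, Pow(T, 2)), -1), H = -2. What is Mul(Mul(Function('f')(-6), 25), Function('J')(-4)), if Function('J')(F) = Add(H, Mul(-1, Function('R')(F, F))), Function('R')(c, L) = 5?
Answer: -5075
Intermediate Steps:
Function('J')(F) = -7 (Function('J')(F) = Add(-2, Mul(-1, 5)) = Add(-2, -5) = -7)
Function('f')(T) = Add(-1, T, Pow(T, 2))
Mul(Mul(Function('f')(-6), 25), Function('J')(-4)) = Mul(Mul(Add(-1, -6, Pow(-6, 2)), 25), -7) = Mul(Mul(Add(-1, -6, 36), 25), -7) = Mul(Mul(29, 25), -7) = Mul(725, -7) = -5075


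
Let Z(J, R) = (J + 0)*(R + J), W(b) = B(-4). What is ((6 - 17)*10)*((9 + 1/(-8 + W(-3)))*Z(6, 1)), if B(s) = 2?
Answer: -40810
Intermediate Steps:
W(b) = 2
Z(J, R) = J*(J + R)
((6 - 17)*10)*((9 + 1/(-8 + W(-3)))*Z(6, 1)) = ((6 - 17)*10)*((9 + 1/(-8 + 2))*(6*(6 + 1))) = (-11*10)*((9 + 1/(-6))*(6*7)) = -110*(9 - ⅙)*42 = -2915*42/3 = -110*371 = -40810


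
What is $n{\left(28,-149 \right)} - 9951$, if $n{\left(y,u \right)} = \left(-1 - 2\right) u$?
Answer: $-9504$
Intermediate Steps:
$n{\left(y,u \right)} = - 3 u$
$n{\left(28,-149 \right)} - 9951 = \left(-3\right) \left(-149\right) - 9951 = 447 - 9951 = -9504$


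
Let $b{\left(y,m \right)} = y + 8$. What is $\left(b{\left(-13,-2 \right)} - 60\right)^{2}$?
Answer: $4225$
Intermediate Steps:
$b{\left(y,m \right)} = 8 + y$
$\left(b{\left(-13,-2 \right)} - 60\right)^{2} = \left(\left(8 - 13\right) - 60\right)^{2} = \left(-5 - 60\right)^{2} = \left(-65\right)^{2} = 4225$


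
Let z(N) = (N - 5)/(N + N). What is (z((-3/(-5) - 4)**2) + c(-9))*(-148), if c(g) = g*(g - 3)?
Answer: -4631512/289 ≈ -16026.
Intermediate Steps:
z(N) = (-5 + N)/(2*N) (z(N) = (-5 + N)/((2*N)) = (-5 + N)*(1/(2*N)) = (-5 + N)/(2*N))
c(g) = g*(-3 + g)
(z((-3/(-5) - 4)**2) + c(-9))*(-148) = ((-5 + (-3/(-5) - 4)**2)/(2*((-3/(-5) - 4)**2)) - 9*(-3 - 9))*(-148) = ((-5 + (-3*(-1/5) - 4)**2)/(2*((-3*(-1/5) - 4)**2)) - 9*(-12))*(-148) = ((-5 + (3/5 - 4)**2)/(2*((3/5 - 4)**2)) + 108)*(-148) = ((-5 + (-17/5)**2)/(2*((-17/5)**2)) + 108)*(-148) = ((-5 + 289/25)/(2*(289/25)) + 108)*(-148) = ((1/2)*(25/289)*(164/25) + 108)*(-148) = (82/289 + 108)*(-148) = (31294/289)*(-148) = -4631512/289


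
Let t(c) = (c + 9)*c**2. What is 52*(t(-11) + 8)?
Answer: -12168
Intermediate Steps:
t(c) = c**2*(9 + c) (t(c) = (9 + c)*c**2 = c**2*(9 + c))
52*(t(-11) + 8) = 52*((-11)**2*(9 - 11) + 8) = 52*(121*(-2) + 8) = 52*(-242 + 8) = 52*(-234) = -12168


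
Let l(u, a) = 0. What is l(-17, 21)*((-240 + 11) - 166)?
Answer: 0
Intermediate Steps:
l(-17, 21)*((-240 + 11) - 166) = 0*((-240 + 11) - 166) = 0*(-229 - 166) = 0*(-395) = 0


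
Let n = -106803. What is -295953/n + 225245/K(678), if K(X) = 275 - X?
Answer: -7979190892/14347203 ≈ -556.15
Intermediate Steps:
-295953/n + 225245/K(678) = -295953/(-106803) + 225245/(275 - 1*678) = -295953*(-1/106803) + 225245/(275 - 678) = 98651/35601 + 225245/(-403) = 98651/35601 + 225245*(-1/403) = 98651/35601 - 225245/403 = -7979190892/14347203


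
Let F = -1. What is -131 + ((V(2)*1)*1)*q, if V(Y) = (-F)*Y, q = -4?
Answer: -139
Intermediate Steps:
V(Y) = Y (V(Y) = (-1*(-1))*Y = 1*Y = Y)
-131 + ((V(2)*1)*1)*q = -131 + ((2*1)*1)*(-4) = -131 + (2*1)*(-4) = -131 + 2*(-4) = -131 - 8 = -139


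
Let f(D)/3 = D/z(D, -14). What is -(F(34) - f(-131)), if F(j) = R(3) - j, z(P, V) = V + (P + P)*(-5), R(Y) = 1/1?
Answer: 14125/432 ≈ 32.697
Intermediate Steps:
R(Y) = 1
z(P, V) = V - 10*P (z(P, V) = V + (2*P)*(-5) = V - 10*P)
F(j) = 1 - j
f(D) = 3*D/(-14 - 10*D) (f(D) = 3*(D/(-14 - 10*D)) = 3*D/(-14 - 10*D))
-(F(34) - f(-131)) = -((1 - 1*34) - (-3)*(-131)/(14 + 10*(-131))) = -((1 - 34) - (-3)*(-131)/(14 - 1310)) = -(-33 - (-3)*(-131)/(-1296)) = -(-33 - (-3)*(-131)*(-1)/1296) = -(-33 - 1*(-131/432)) = -(-33 + 131/432) = -1*(-14125/432) = 14125/432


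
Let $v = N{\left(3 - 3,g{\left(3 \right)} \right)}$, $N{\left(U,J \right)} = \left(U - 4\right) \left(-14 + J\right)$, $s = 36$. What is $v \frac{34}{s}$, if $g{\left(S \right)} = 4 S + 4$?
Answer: $- \frac{68}{9} \approx -7.5556$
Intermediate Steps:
$g{\left(S \right)} = 4 + 4 S$
$N{\left(U,J \right)} = \left(-14 + J\right) \left(-4 + U\right)$ ($N{\left(U,J \right)} = \left(-4 + U\right) \left(-14 + J\right) = \left(-14 + J\right) \left(-4 + U\right)$)
$v = -8$ ($v = 56 - 14 \left(3 - 3\right) - 4 \left(4 + 4 \cdot 3\right) + \left(4 + 4 \cdot 3\right) \left(3 - 3\right) = 56 - 0 - 4 \left(4 + 12\right) + \left(4 + 12\right) 0 = 56 + 0 - 64 + 16 \cdot 0 = 56 + 0 - 64 + 0 = -8$)
$v \frac{34}{s} = - 8 \cdot \frac{34}{36} = - 8 \cdot 34 \cdot \frac{1}{36} = \left(-8\right) \frac{17}{18} = - \frac{68}{9}$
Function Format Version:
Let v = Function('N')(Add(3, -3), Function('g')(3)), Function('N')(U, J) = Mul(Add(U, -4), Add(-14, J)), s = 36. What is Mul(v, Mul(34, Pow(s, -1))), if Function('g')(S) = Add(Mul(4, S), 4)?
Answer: Rational(-68, 9) ≈ -7.5556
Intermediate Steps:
Function('g')(S) = Add(4, Mul(4, S))
Function('N')(U, J) = Mul(Add(-14, J), Add(-4, U)) (Function('N')(U, J) = Mul(Add(-4, U), Add(-14, J)) = Mul(Add(-14, J), Add(-4, U)))
v = -8 (v = Add(56, Mul(-14, Add(3, -3)), Mul(-4, Add(4, Mul(4, 3))), Mul(Add(4, Mul(4, 3)), Add(3, -3))) = Add(56, Mul(-14, 0), Mul(-4, Add(4, 12)), Mul(Add(4, 12), 0)) = Add(56, 0, Mul(-4, 16), Mul(16, 0)) = Add(56, 0, -64, 0) = -8)
Mul(v, Mul(34, Pow(s, -1))) = Mul(-8, Mul(34, Pow(36, -1))) = Mul(-8, Mul(34, Rational(1, 36))) = Mul(-8, Rational(17, 18)) = Rational(-68, 9)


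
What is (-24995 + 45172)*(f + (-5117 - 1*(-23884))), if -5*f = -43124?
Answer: 2763421743/5 ≈ 5.5268e+8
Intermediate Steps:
f = 43124/5 (f = -⅕*(-43124) = 43124/5 ≈ 8624.8)
(-24995 + 45172)*(f + (-5117 - 1*(-23884))) = (-24995 + 45172)*(43124/5 + (-5117 - 1*(-23884))) = 20177*(43124/5 + (-5117 + 23884)) = 20177*(43124/5 + 18767) = 20177*(136959/5) = 2763421743/5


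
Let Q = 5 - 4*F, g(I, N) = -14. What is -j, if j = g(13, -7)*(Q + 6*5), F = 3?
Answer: 322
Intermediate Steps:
Q = -7 (Q = 5 - 4*3 = 5 - 12 = -7)
j = -322 (j = -14*(-7 + 6*5) = -14*(-7 + 30) = -14*23 = -322)
-j = -1*(-322) = 322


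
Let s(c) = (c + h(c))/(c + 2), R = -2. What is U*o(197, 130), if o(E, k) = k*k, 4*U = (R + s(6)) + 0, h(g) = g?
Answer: -4225/2 ≈ -2112.5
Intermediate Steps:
s(c) = 2*c/(2 + c) (s(c) = (c + c)/(c + 2) = (2*c)/(2 + c) = 2*c/(2 + c))
U = -⅛ (U = ((-2 + 2*6/(2 + 6)) + 0)/4 = ((-2 + 2*6/8) + 0)/4 = ((-2 + 2*6*(⅛)) + 0)/4 = ((-2 + 3/2) + 0)/4 = (-½ + 0)/4 = (¼)*(-½) = -⅛ ≈ -0.12500)
o(E, k) = k²
U*o(197, 130) = -⅛*130² = -⅛*16900 = -4225/2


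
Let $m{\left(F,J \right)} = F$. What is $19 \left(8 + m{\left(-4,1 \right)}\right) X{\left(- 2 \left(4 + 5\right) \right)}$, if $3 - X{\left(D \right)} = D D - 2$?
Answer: $-24244$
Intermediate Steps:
$X{\left(D \right)} = 5 - D^{2}$ ($X{\left(D \right)} = 3 - \left(D D - 2\right) = 3 - \left(D^{2} - 2\right) = 3 - \left(-2 + D^{2}\right) = 5 - D^{2}$)
$19 \left(8 + m{\left(-4,1 \right)}\right) X{\left(- 2 \left(4 + 5\right) \right)} = 19 \left(8 - 4\right) \left(5 - \left(- 2 \left(4 + 5\right)\right)^{2}\right) = 19 \cdot 4 \left(5 - \left(\left(-2\right) 9\right)^{2}\right) = 19 \cdot 4 \left(5 - \left(-18\right)^{2}\right) = 19 \cdot 4 \left(5 - 324\right) = 19 \cdot 4 \left(-319\right) = 19 \left(-1276\right) = -24244$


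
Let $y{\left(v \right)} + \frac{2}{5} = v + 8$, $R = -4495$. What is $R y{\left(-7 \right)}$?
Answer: $-2697$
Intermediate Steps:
$y{\left(v \right)} = \frac{38}{5} + v$ ($y{\left(v \right)} = - \frac{2}{5} + \left(v + 8\right) = - \frac{2}{5} + \left(8 + v\right) = \frac{38}{5} + v$)
$R y{\left(-7 \right)} = - 4495 \left(\frac{38}{5} - 7\right) = \left(-4495\right) \frac{3}{5} = -2697$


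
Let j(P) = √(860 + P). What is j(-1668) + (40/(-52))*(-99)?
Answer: 990/13 + 2*I*√202 ≈ 76.154 + 28.425*I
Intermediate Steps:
j(-1668) + (40/(-52))*(-99) = √(860 - 1668) + (40/(-52))*(-99) = √(-808) + (40*(-1/52))*(-99) = 2*I*√202 - 10/13*(-99) = 2*I*√202 + 990/13 = 990/13 + 2*I*√202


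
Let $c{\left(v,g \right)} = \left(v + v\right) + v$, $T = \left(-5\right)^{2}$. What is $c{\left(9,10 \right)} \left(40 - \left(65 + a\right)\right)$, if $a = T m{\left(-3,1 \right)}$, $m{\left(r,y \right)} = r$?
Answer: $1350$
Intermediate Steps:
$T = 25$
$c{\left(v,g \right)} = 3 v$ ($c{\left(v,g \right)} = 2 v + v = 3 v$)
$a = -75$ ($a = 25 \left(-3\right) = -75$)
$c{\left(9,10 \right)} \left(40 - \left(65 + a\right)\right) = 3 \cdot 9 \left(40 - -10\right) = 27 \left(40 + \left(-65 + 75\right)\right) = 27 \left(40 + 10\right) = 27 \cdot 50 = 1350$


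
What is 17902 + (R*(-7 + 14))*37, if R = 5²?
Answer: 24377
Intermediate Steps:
R = 25
17902 + (R*(-7 + 14))*37 = 17902 + (25*(-7 + 14))*37 = 17902 + (25*7)*37 = 17902 + 175*37 = 17902 + 6475 = 24377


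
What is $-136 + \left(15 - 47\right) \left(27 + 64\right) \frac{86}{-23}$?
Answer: $\frac{247304}{23} \approx 10752.0$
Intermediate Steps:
$-136 + \left(15 - 47\right) \left(27 + 64\right) \frac{86}{-23} = -136 + \left(-32\right) 91 \cdot 86 \left(- \frac{1}{23}\right) = -136 - - \frac{250432}{23} = -136 + \frac{250432}{23} = \frac{247304}{23}$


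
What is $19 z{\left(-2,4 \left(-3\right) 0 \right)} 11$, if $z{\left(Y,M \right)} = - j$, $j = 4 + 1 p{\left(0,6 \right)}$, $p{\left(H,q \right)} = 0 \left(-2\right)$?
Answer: $-836$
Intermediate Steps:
$p{\left(H,q \right)} = 0$
$j = 4$ ($j = 4 + 1 \cdot 0 = 4 + 0 = 4$)
$z{\left(Y,M \right)} = -4$ ($z{\left(Y,M \right)} = \left(-1\right) 4 = -4$)
$19 z{\left(-2,4 \left(-3\right) 0 \right)} 11 = 19 \left(-4\right) 11 = \left(-76\right) 11 = -836$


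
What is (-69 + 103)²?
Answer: 1156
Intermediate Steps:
(-69 + 103)² = 34² = 1156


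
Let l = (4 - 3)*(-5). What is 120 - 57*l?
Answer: 405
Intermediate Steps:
l = -5 (l = 1*(-5) = -5)
120 - 57*l = 120 - 57*(-5) = 120 + 285 = 405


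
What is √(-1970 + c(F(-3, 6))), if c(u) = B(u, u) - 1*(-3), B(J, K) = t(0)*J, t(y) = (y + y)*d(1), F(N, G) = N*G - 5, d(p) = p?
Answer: I*√1967 ≈ 44.351*I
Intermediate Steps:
F(N, G) = -5 + G*N (F(N, G) = G*N - 5 = -5 + G*N)
t(y) = 2*y (t(y) = (y + y)*1 = (2*y)*1 = 2*y)
B(J, K) = 0 (B(J, K) = (2*0)*J = 0*J = 0)
c(u) = 3 (c(u) = 0 - 1*(-3) = 0 + 3 = 3)
√(-1970 + c(F(-3, 6))) = √(-1970 + 3) = √(-1967) = I*√1967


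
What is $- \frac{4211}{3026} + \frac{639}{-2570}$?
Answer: $- \frac{3188971}{1944205} \approx -1.6402$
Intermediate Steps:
$- \frac{4211}{3026} + \frac{639}{-2570} = \left(-4211\right) \frac{1}{3026} + 639 \left(- \frac{1}{2570}\right) = - \frac{4211}{3026} - \frac{639}{2570} = - \frac{3188971}{1944205}$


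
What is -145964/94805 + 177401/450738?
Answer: -48973019627/42732216090 ≈ -1.1460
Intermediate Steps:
-145964/94805 + 177401/450738 = -48973019627/42732216090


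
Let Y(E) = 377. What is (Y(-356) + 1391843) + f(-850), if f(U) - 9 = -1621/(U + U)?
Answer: 2366790921/1700 ≈ 1.3922e+6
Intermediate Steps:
f(U) = 9 - 1621/(2*U) (f(U) = 9 - 1621/(U + U) = 9 - 1621*1/(2*U) = 9 - 1621/(2*U))
(Y(-356) + 1391843) + f(-850) = (377 + 1391843) + (9 - 1621/2/(-850)) = 1392220 + (9 - 1621/2*(-1/850)) = 1392220 + (9 + 1621/1700) = 1392220 + 16921/1700 = 2366790921/1700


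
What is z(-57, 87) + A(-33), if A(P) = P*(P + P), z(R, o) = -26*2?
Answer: 2126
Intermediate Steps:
z(R, o) = -52
A(P) = 2*P**2 (A(P) = P*(2*P) = 2*P**2)
z(-57, 87) + A(-33) = -52 + 2*(-33)**2 = -52 + 2*1089 = -52 + 2178 = 2126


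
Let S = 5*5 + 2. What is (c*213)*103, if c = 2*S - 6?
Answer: 1053072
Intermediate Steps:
S = 27 (S = 25 + 2 = 27)
c = 48 (c = 2*27 - 6 = 54 - 6 = 48)
(c*213)*103 = (48*213)*103 = 10224*103 = 1053072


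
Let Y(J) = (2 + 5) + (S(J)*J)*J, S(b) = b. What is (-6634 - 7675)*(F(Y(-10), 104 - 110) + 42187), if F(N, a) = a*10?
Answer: -602795243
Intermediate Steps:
Y(J) = 7 + J³ (Y(J) = (2 + 5) + (J*J)*J = 7 + J²*J = 7 + J³)
F(N, a) = 10*a
(-6634 - 7675)*(F(Y(-10), 104 - 110) + 42187) = (-6634 - 7675)*(10*(104 - 110) + 42187) = -14309*(10*(-6) + 42187) = -14309*(-60 + 42187) = -14309*42127 = -602795243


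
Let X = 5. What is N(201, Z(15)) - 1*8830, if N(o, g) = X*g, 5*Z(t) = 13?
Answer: -8817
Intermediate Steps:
Z(t) = 13/5 (Z(t) = (⅕)*13 = 13/5)
N(o, g) = 5*g
N(201, Z(15)) - 1*8830 = 5*(13/5) - 1*8830 = 13 - 8830 = -8817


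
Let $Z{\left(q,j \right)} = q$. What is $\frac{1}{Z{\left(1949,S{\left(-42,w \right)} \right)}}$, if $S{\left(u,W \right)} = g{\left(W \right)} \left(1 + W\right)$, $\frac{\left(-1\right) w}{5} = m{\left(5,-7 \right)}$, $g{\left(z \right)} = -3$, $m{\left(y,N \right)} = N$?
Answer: $\frac{1}{1949} \approx 0.00051308$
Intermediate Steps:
$w = 35$ ($w = \left(-5\right) \left(-7\right) = 35$)
$S{\left(u,W \right)} = -3 - 3 W$ ($S{\left(u,W \right)} = - 3 \left(1 + W\right) = -3 - 3 W$)
$\frac{1}{Z{\left(1949,S{\left(-42,w \right)} \right)}} = \frac{1}{1949}$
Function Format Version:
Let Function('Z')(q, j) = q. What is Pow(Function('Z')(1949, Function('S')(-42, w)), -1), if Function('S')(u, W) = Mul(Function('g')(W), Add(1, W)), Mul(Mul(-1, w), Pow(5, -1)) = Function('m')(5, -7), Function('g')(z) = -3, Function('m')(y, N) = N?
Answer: Rational(1, 1949) ≈ 0.00051308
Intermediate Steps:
w = 35 (w = Mul(-5, -7) = 35)
Function('S')(u, W) = Add(-3, Mul(-3, W)) (Function('S')(u, W) = Mul(-3, Add(1, W)) = Add(-3, Mul(-3, W)))
Pow(Function('Z')(1949, Function('S')(-42, w)), -1) = Pow(1949, -1) = Rational(1, 1949)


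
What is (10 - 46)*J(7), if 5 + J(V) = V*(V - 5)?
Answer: -324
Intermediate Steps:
J(V) = -5 + V*(-5 + V) (J(V) = -5 + V*(V - 5) = -5 + V*(-5 + V))
(10 - 46)*J(7) = (10 - 46)*(-5 + 7² - 5*7) = -36*(-5 + 49 - 35) = -36*9 = -324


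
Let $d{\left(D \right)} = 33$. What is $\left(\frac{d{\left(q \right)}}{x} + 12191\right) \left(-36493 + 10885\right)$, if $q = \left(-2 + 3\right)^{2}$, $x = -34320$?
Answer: $- \frac{40584323439}{130} \approx -3.1219 \cdot 10^{8}$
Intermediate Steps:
$q = 1$ ($q = 1^{2} = 1$)
$\left(\frac{d{\left(q \right)}}{x} + 12191\right) \left(-36493 + 10885\right) = \left(\frac{33}{-34320} + 12191\right) \left(-36493 + 10885\right) = \left(33 \left(- \frac{1}{34320}\right) + 12191\right) \left(-25608\right) = \left(- \frac{1}{1040} + 12191\right) \left(-25608\right) = \frac{12678639}{1040} \left(-25608\right) = - \frac{40584323439}{130}$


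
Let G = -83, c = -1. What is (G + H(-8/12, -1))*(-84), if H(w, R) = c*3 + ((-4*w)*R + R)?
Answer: 7532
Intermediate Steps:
H(w, R) = -3 + R - 4*R*w (H(w, R) = -1*3 + ((-4*w)*R + R) = -3 + (-4*R*w + R) = -3 + (R - 4*R*w) = -3 + R - 4*R*w)
(G + H(-8/12, -1))*(-84) = (-83 + (-3 - 1 - 4*(-1)*(-8/12)))*(-84) = (-83 + (-3 - 1 - 4*(-1)*(-8*1/12)))*(-84) = (-83 + (-3 - 1 - 4*(-1)*(-⅔)))*(-84) = (-83 + (-3 - 1 - 8/3))*(-84) = (-83 - 20/3)*(-84) = -269/3*(-84) = 7532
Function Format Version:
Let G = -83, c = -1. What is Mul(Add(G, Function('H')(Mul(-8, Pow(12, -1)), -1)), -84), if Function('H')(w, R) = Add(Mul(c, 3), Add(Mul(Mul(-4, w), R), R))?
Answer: 7532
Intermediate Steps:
Function('H')(w, R) = Add(-3, R, Mul(-4, R, w)) (Function('H')(w, R) = Add(Mul(-1, 3), Add(Mul(Mul(-4, w), R), R)) = Add(-3, Add(Mul(-4, R, w), R)) = Add(-3, Add(R, Mul(-4, R, w))) = Add(-3, R, Mul(-4, R, w)))
Mul(Add(G, Function('H')(Mul(-8, Pow(12, -1)), -1)), -84) = Mul(Add(-83, Add(-3, -1, Mul(-4, -1, Mul(-8, Pow(12, -1))))), -84) = Mul(Add(-83, Add(-3, -1, Mul(-4, -1, Mul(-8, Rational(1, 12))))), -84) = Mul(Add(-83, Add(-3, -1, Mul(-4, -1, Rational(-2, 3)))), -84) = Mul(Add(-83, Add(-3, -1, Rational(-8, 3))), -84) = Mul(Add(-83, Rational(-20, 3)), -84) = Mul(Rational(-269, 3), -84) = 7532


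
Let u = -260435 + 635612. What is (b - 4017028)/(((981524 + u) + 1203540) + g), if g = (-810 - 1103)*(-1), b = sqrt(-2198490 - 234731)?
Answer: -2008514/1281077 + I*sqrt(2433221)/2562154 ≈ -1.5678 + 0.00060881*I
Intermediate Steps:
u = 375177
b = I*sqrt(2433221) (b = sqrt(-2433221) = I*sqrt(2433221) ≈ 1559.9*I)
g = 1913 (g = -1913*(-1) = 1913)
(b - 4017028)/(((981524 + u) + 1203540) + g) = (I*sqrt(2433221) - 4017028)/(((981524 + 375177) + 1203540) + 1913) = (-4017028 + I*sqrt(2433221))/((1356701 + 1203540) + 1913) = (-4017028 + I*sqrt(2433221))/(2560241 + 1913) = (-4017028 + I*sqrt(2433221))/2562154 = (-4017028 + I*sqrt(2433221))*(1/2562154) = -2008514/1281077 + I*sqrt(2433221)/2562154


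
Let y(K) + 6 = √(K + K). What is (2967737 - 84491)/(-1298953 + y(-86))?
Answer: -3745218340914/1687294483853 - 5766492*I*√43/1687294483853 ≈ -2.2197 - 2.2411e-5*I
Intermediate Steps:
y(K) = -6 + √2*√K (y(K) = -6 + √(K + K) = -6 + √(2*K) = -6 + √2*√K)
(2967737 - 84491)/(-1298953 + y(-86)) = (2967737 - 84491)/(-1298953 + (-6 + √2*√(-86))) = 2883246/(-1298953 + (-6 + √2*(I*√86))) = 2883246/(-1298953 + (-6 + 2*I*√43)) = 2883246/(-1298959 + 2*I*√43)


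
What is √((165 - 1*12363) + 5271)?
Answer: I*√6927 ≈ 83.229*I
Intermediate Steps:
√((165 - 1*12363) + 5271) = √((165 - 12363) + 5271) = √(-12198 + 5271) = √(-6927) = I*√6927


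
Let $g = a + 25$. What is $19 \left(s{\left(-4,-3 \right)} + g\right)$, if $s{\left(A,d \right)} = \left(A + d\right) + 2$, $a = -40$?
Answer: $-380$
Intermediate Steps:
$s{\left(A,d \right)} = 2 + A + d$
$g = -15$ ($g = -40 + 25 = -15$)
$19 \left(s{\left(-4,-3 \right)} + g\right) = 19 \left(\left(2 - 4 - 3\right) - 15\right) = 19 \left(-5 - 15\right) = 19 \left(-20\right) = -380$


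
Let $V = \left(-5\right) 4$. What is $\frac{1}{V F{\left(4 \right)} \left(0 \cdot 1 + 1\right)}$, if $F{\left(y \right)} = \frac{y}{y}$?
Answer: $- \frac{1}{20} \approx -0.05$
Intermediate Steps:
$F{\left(y \right)} = 1$
$V = -20$
$\frac{1}{V F{\left(4 \right)} \left(0 \cdot 1 + 1\right)} = \frac{1}{\left(-20\right) 1 \left(0 \cdot 1 + 1\right)} = \frac{1}{\left(-20\right) \left(0 + 1\right)} = \frac{1}{\left(-20\right) 1} = \frac{1}{-20} = - \frac{1}{20}$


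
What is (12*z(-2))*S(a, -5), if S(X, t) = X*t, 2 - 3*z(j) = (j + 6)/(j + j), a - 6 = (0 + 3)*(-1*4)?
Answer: 360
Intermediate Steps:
a = -6 (a = 6 + (0 + 3)*(-1*4) = 6 + 3*(-4) = 6 - 12 = -6)
z(j) = ⅔ - (6 + j)/(6*j) (z(j) = ⅔ - (j + 6)/(3*(j + j)) = ⅔ - (6 + j)/(3*(2*j)) = ⅔ - (6 + j)*1/(2*j)/3 = ⅔ - (6 + j)/(6*j))
(12*z(-2))*S(a, -5) = (12*((½)*(-2 - 2)/(-2)))*(-6*(-5)) = (12*((½)*(-½)*(-4)))*30 = (12*1)*30 = 12*30 = 360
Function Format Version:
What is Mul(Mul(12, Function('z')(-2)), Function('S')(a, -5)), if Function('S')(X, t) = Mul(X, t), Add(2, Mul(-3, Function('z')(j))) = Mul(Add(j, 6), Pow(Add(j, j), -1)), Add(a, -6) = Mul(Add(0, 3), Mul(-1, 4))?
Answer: 360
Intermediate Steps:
a = -6 (a = Add(6, Mul(Add(0, 3), Mul(-1, 4))) = Add(6, Mul(3, -4)) = Add(6, -12) = -6)
Function('z')(j) = Add(Rational(2, 3), Mul(Rational(-1, 6), Pow(j, -1), Add(6, j))) (Function('z')(j) = Add(Rational(2, 3), Mul(Rational(-1, 3), Mul(Add(j, 6), Pow(Add(j, j), -1)))) = Add(Rational(2, 3), Mul(Rational(-1, 3), Mul(Add(6, j), Pow(Mul(2, j), -1)))) = Add(Rational(2, 3), Mul(Rational(-1, 3), Mul(Add(6, j), Mul(Rational(1, 2), Pow(j, -1))))) = Add(Rational(2, 3), Mul(Rational(-1, 3), Mul(Rational(1, 2), Pow(j, -1), Add(6, j)))) = Add(Rational(2, 3), Mul(Rational(-1, 6), Pow(j, -1), Add(6, j))))
Mul(Mul(12, Function('z')(-2)), Function('S')(a, -5)) = Mul(Mul(12, Mul(Rational(1, 2), Pow(-2, -1), Add(-2, -2))), Mul(-6, -5)) = Mul(Mul(12, Mul(Rational(1, 2), Rational(-1, 2), -4)), 30) = Mul(Mul(12, 1), 30) = Mul(12, 30) = 360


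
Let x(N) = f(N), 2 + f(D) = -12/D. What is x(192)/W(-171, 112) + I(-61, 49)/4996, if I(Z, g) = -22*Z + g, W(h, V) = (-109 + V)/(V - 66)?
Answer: -313215/9992 ≈ -31.347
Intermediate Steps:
W(h, V) = (-109 + V)/(-66 + V)
I(Z, g) = g - 22*Z
f(D) = -2 - 12/D
x(N) = -2 - 12/N
x(192)/W(-171, 112) + I(-61, 49)/4996 = (-2 - 12/192)/(((-109 + 112)/(-66 + 112))) + (49 - 22*(-61))/4996 = (-2 - 12*1/192)/((3/46)) + (49 + 1342)*(1/4996) = (-2 - 1/16)/(((1/46)*3)) + 1391*(1/4996) = -33/(16*3/46) + 1391/4996 = -33/16*46/3 + 1391/4996 = -253/8 + 1391/4996 = -313215/9992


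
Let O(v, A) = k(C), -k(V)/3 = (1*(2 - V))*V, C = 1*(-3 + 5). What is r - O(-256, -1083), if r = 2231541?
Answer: 2231541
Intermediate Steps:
C = 2 (C = 1*2 = 2)
k(V) = -3*V*(2 - V) (k(V) = -3*1*(2 - V)*V = -3*(2 - V)*V = -3*V*(2 - V))
O(v, A) = 0 (O(v, A) = 3*2*(-2 + 2) = 3*2*0 = 0)
r - O(-256, -1083) = 2231541 - 1*0 = 2231541 + 0 = 2231541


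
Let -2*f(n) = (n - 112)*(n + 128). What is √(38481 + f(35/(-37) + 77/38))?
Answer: √360889388686/2812 ≈ 213.63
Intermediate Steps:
f(n) = -(-112 + n)*(128 + n)/2 (f(n) = -(n - 112)*(n + 128)/2 = -(-112 + n)*(128 + n)/2)
√(38481 + f(35/(-37) + 77/38)) = √(38481 + (7168 - 8*(35/(-37) + 77/38) - (35/(-37) + 77/38)²/2)) = √(38481 + (7168 - 8*(35*(-1/37) + 77*(1/38)) - (35*(-1/37) + 77*(1/38))²/2)) = √(38481 + (7168 - 8*(-35/37 + 77/38) - (-35/37 + 77/38)²/2)) = √(38481 + (7168 - 8*1519/1406 - (1519/1406)²/2)) = √(38481 + (7168 - 6076/703 - ½*2307361/1976836)) = √(38481 + (7168 - 6076/703 - 2307361/3953672)) = √(38481 + 28303442111/3953672) = √(180444694343/3953672) = √360889388686/2812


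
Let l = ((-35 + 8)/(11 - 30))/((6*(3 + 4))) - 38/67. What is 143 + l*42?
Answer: 153524/1273 ≈ 120.60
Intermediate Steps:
l = -9505/17822 (l = (-27/(-19))/((6*7)) - 38*1/67 = -27*(-1/19)/42 - 38/67 = (27/19)*(1/42) - 38/67 = 9/266 - 38/67 = -9505/17822 ≈ -0.53333)
143 + l*42 = 143 - 9505/17822*42 = 143 - 28515/1273 = 153524/1273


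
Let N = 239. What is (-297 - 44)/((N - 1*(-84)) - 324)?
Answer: 341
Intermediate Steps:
(-297 - 44)/((N - 1*(-84)) - 324) = (-297 - 44)/((239 - 1*(-84)) - 324) = -341/((239 + 84) - 324) = -341/(323 - 324) = -341/(-1) = -341*(-1) = 341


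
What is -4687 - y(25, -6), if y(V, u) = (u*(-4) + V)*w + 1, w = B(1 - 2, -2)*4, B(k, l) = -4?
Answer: -3904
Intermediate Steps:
w = -16 (w = -4*4 = -16)
y(V, u) = 1 - 16*V + 64*u (y(V, u) = (u*(-4) + V)*(-16) + 1 = (-4*u + V)*(-16) + 1 = (V - 4*u)*(-16) + 1 = (-16*V + 64*u) + 1 = 1 - 16*V + 64*u)
-4687 - y(25, -6) = -4687 - (1 - 16*25 + 64*(-6)) = -4687 - (1 - 400 - 384) = -4687 - 1*(-783) = -4687 + 783 = -3904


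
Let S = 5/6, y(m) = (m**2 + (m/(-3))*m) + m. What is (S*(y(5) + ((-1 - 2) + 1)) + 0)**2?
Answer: 87025/324 ≈ 268.60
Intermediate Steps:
y(m) = m + 2*m**2/3 (y(m) = (m**2 + (m*(-1/3))*m) + m = (m**2 + (-m/3)*m) + m = (m**2 - m**2/3) + m = 2*m**2/3 + m = m + 2*m**2/3)
S = 5/6 (S = 5*(1/6) = 5/6 ≈ 0.83333)
(S*(y(5) + ((-1 - 2) + 1)) + 0)**2 = (5*((1/3)*5*(3 + 2*5) + ((-1 - 2) + 1))/6 + 0)**2 = (5*((1/3)*5*(3 + 10) + (-3 + 1))/6 + 0)**2 = (5*((1/3)*5*13 - 2)/6 + 0)**2 = (5*(65/3 - 2)/6 + 0)**2 = ((5/6)*(59/3) + 0)**2 = (295/18 + 0)**2 = (295/18)**2 = 87025/324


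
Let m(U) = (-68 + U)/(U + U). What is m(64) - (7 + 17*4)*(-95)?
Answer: 227999/32 ≈ 7125.0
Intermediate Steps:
m(U) = (-68 + U)/(2*U) (m(U) = (-68 + U)/((2*U)) = (-68 + U)*(1/(2*U)) = (-68 + U)/(2*U))
m(64) - (7 + 17*4)*(-95) = (1/2)*(-68 + 64)/64 - (7 + 17*4)*(-95) = (1/2)*(1/64)*(-4) - (7 + 68)*(-95) = -1/32 - 75*(-95) = -1/32 - 1*(-7125) = -1/32 + 7125 = 227999/32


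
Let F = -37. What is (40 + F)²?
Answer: 9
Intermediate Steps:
(40 + F)² = (40 - 37)² = 3² = 9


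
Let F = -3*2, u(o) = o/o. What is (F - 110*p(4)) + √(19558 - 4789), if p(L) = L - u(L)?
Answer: -336 + 3*√1641 ≈ -214.47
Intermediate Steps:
u(o) = 1
p(L) = -1 + L (p(L) = L - 1*1 = L - 1 = -1 + L)
F = -6
(F - 110*p(4)) + √(19558 - 4789) = (-6 - 110*(-1 + 4)) + √(19558 - 4789) = (-6 - 110*3) + √14769 = (-6 - 330) + 3*√1641 = -336 + 3*√1641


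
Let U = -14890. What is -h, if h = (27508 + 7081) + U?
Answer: -19699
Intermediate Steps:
h = 19699 (h = (27508 + 7081) - 14890 = 34589 - 14890 = 19699)
-h = -1*19699 = -19699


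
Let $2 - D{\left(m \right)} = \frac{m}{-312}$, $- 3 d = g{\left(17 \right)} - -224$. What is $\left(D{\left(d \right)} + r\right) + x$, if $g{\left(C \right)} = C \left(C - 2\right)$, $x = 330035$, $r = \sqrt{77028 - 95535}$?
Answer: $\frac{308914153}{936} + i \sqrt{18507} \approx 3.3004 \cdot 10^{5} + 136.04 i$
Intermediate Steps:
$r = i \sqrt{18507}$ ($r = \sqrt{-18507} = i \sqrt{18507} \approx 136.04 i$)
$g{\left(C \right)} = C \left(-2 + C\right)$
$d = - \frac{479}{3}$ ($d = - \frac{17 \left(-2 + 17\right) - -224}{3} = - \frac{17 \cdot 15 + 224}{3} = - \frac{255 + 224}{3} = \left(- \frac{1}{3}\right) 479 = - \frac{479}{3} \approx -159.67$)
$D{\left(m \right)} = 2 + \frac{m}{312}$ ($D{\left(m \right)} = 2 - \frac{m}{-312} = 2 - m \left(- \frac{1}{312}\right) = 2 - - \frac{m}{312} = 2 + \frac{m}{312}$)
$\left(D{\left(d \right)} + r\right) + x = \left(\left(2 + \frac{1}{312} \left(- \frac{479}{3}\right)\right) + i \sqrt{18507}\right) + 330035 = \left(\left(2 - \frac{479}{936}\right) + i \sqrt{18507}\right) + 330035 = \left(\frac{1393}{936} + i \sqrt{18507}\right) + 330035 = \frac{308914153}{936} + i \sqrt{18507}$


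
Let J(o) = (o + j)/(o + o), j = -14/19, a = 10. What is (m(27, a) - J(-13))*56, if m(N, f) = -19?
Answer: -270116/247 ≈ -1093.6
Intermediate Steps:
j = -14/19 (j = -14*1/19 = -14/19 ≈ -0.73684)
J(o) = (-14/19 + o)/(2*o) (J(o) = (o - 14/19)/(o + o) = (-14/19 + o)/((2*o)) = (-14/19 + o)*(1/(2*o)) = (-14/19 + o)/(2*o))
(m(27, a) - J(-13))*56 = (-19 - (-14 + 19*(-13))/(38*(-13)))*56 = (-19 - (-1)*(-14 - 247)/(38*13))*56 = (-19 - (-1)*(-261)/(38*13))*56 = (-19 - 1*261/494)*56 = (-19 - 261/494)*56 = -9647/494*56 = -270116/247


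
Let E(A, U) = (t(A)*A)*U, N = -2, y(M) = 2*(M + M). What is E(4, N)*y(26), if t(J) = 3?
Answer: -2496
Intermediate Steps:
y(M) = 4*M (y(M) = 2*(2*M) = 4*M)
E(A, U) = 3*A*U (E(A, U) = (3*A)*U = 3*A*U)
E(4, N)*y(26) = (3*4*(-2))*(4*26) = -24*104 = -2496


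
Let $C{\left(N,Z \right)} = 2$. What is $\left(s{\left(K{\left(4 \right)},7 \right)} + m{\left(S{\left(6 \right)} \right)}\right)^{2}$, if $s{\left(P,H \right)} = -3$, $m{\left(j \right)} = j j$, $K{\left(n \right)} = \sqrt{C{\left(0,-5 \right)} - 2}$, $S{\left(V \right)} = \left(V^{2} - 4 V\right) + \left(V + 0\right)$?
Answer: $103041$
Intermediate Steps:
$S{\left(V \right)} = V^{2} - 3 V$ ($S{\left(V \right)} = \left(V^{2} - 4 V\right) + V = V^{2} - 3 V$)
$K{\left(n \right)} = 0$ ($K{\left(n \right)} = \sqrt{2 - 2} = \sqrt{0} = 0$)
$m{\left(j \right)} = j^{2}$
$\left(s{\left(K{\left(4 \right)},7 \right)} + m{\left(S{\left(6 \right)} \right)}\right)^{2} = \left(-3 + \left(6 \left(-3 + 6\right)\right)^{2}\right)^{2} = \left(-3 + \left(6 \cdot 3\right)^{2}\right)^{2} = \left(-3 + 18^{2}\right)^{2} = \left(-3 + 324\right)^{2} = 321^{2} = 103041$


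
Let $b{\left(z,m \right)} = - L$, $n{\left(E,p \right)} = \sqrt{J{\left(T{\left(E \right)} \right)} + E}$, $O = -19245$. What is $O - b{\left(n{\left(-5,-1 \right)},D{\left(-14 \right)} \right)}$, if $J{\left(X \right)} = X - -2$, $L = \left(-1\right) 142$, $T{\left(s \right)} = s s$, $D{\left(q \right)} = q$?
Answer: $-19387$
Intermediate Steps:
$T{\left(s \right)} = s^{2}$
$L = -142$
$J{\left(X \right)} = 2 + X$ ($J{\left(X \right)} = X + 2 = 2 + X$)
$n{\left(E,p \right)} = \sqrt{2 + E + E^{2}}$ ($n{\left(E,p \right)} = \sqrt{\left(2 + E^{2}\right) + E} = \sqrt{2 + E + E^{2}}$)
$b{\left(z,m \right)} = 142$ ($b{\left(z,m \right)} = \left(-1\right) \left(-142\right) = 142$)
$O - b{\left(n{\left(-5,-1 \right)},D{\left(-14 \right)} \right)} = -19245 - 142 = -19387$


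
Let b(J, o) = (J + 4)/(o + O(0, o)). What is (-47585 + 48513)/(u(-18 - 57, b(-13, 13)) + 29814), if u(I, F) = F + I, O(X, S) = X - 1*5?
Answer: 7424/237903 ≈ 0.031206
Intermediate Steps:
O(X, S) = -5 + X (O(X, S) = X - 5 = -5 + X)
b(J, o) = (4 + J)/(-5 + o) (b(J, o) = (J + 4)/(o + (-5 + 0)) = (4 + J)/(o - 5) = (4 + J)/(-5 + o))
(-47585 + 48513)/(u(-18 - 57, b(-13, 13)) + 29814) = (-47585 + 48513)/(((4 - 13)/(-5 + 13) + (-18 - 57)) + 29814) = 928/((-9/8 - 75) + 29814) = 928/(-609/8 + 29814) = 928/(237903/8) = 928*(8/237903) = 7424/237903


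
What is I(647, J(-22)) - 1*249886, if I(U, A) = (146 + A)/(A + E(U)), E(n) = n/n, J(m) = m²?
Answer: -24238816/97 ≈ -2.4988e+5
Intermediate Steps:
E(n) = 1
I(U, A) = (146 + A)/(1 + A) (I(U, A) = (146 + A)/(A + 1) = (146 + A)/(1 + A))
I(647, J(-22)) - 1*249886 = (146 + (-22)²)/(1 + (-22)²) - 1*249886 = (146 + 484)/(1 + 484) - 249886 = 630/485 - 249886 = (1/485)*630 - 249886 = 126/97 - 249886 = -24238816/97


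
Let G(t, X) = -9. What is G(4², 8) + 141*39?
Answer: 5490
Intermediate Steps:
G(4², 8) + 141*39 = -9 + 141*39 = -9 + 5499 = 5490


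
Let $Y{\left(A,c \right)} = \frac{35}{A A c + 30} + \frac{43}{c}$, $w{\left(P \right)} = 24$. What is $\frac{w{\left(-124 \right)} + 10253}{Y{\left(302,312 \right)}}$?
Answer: $\frac{15206828145912}{203934179} \approx 74567.0$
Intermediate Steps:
$Y{\left(A,c \right)} = \frac{35}{30 + c A^{2}} + \frac{43}{c}$ ($Y{\left(A,c \right)} = \frac{35}{A^{2} c + 30} + \frac{43}{c} = \frac{35}{c A^{2} + 30} + \frac{43}{c} = \frac{35}{30 + c A^{2}} + \frac{43}{c}$)
$\frac{w{\left(-124 \right)} + 10253}{Y{\left(302,312 \right)}} = \frac{24 + 10253}{\frac{1}{312} \frac{1}{30 + 312 \cdot 302^{2}} \left(1290 + 35 \cdot 312 + 43 \cdot 312 \cdot 302^{2}\right)} = \frac{10277}{\frac{1}{312} \frac{1}{30 + 312 \cdot 91204} \left(1290 + 10920 + 43 \cdot 312 \cdot 91204\right)} = \frac{10277}{\frac{1}{312} \frac{1}{30 + 28455648} \left(1290 + 10920 + 1223592864\right)} = \frac{10277}{\frac{1}{312} \cdot \frac{1}{28455678} \cdot 1223605074} = \frac{10277}{\frac{203934179}{1479695256}} = 10277 \cdot \frac{1479695256}{203934179} = \frac{15206828145912}{203934179}$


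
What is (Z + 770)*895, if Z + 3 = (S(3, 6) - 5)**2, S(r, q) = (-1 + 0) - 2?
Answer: 743745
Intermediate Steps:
S(r, q) = -3 (S(r, q) = -1 - 2 = -3)
Z = 61 (Z = -3 + (-3 - 5)**2 = -3 + (-8)**2 = -3 + 64 = 61)
(Z + 770)*895 = (61 + 770)*895 = 831*895 = 743745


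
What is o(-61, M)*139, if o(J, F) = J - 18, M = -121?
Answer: -10981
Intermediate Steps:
o(J, F) = -18 + J
o(-61, M)*139 = (-18 - 61)*139 = -79*139 = -10981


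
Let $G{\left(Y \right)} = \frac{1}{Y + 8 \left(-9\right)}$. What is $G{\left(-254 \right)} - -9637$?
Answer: $\frac{3141661}{326} \approx 9637.0$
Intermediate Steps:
$G{\left(Y \right)} = \frac{1}{-72 + Y}$ ($G{\left(Y \right)} = \frac{1}{Y - 72} = \frac{1}{-72 + Y}$)
$G{\left(-254 \right)} - -9637 = \frac{1}{-72 - 254} - -9637 = \frac{1}{-326} + 9637 = - \frac{1}{326} + 9637 = \frac{3141661}{326}$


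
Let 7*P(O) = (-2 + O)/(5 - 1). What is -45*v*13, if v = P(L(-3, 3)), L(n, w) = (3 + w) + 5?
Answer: -5265/28 ≈ -188.04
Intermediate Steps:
L(n, w) = 8 + w
P(O) = -1/14 + O/28 (P(O) = ((-2 + O)/(5 - 1))/7 = ((-2 + O)/4)/7 = ((-2 + O)*(1/4))/7 = (-1/2 + O/4)/7 = -1/14 + O/28)
v = 9/28 (v = -1/14 + (8 + 3)/28 = -1/14 + (1/28)*11 = -1/14 + 11/28 = 9/28 ≈ 0.32143)
-45*v*13 = -45*9/28*13 = -405/28*13 = -5265/28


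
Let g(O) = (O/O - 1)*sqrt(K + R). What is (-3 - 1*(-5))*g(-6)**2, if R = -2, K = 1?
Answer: 0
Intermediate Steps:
g(O) = 0 (g(O) = (O/O - 1)*sqrt(1 - 2) = (1 - 1)*sqrt(-1) = 0*I = 0)
(-3 - 1*(-5))*g(-6)**2 = (-3 - 1*(-5))*0**2 = (-3 + 5)*0 = 2*0 = 0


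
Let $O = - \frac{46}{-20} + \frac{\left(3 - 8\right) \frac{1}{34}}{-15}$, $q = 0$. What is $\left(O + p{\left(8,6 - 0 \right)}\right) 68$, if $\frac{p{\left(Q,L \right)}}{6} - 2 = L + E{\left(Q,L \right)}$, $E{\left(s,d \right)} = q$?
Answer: $\frac{51316}{15} \approx 3421.1$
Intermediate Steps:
$E{\left(s,d \right)} = 0$
$O = \frac{589}{255}$ ($O = \left(-46\right) \left(- \frac{1}{20}\right) + \left(3 - 8\right) \frac{1}{34} \left(- \frac{1}{15}\right) = \frac{23}{10} + \left(-5\right) \frac{1}{34} \left(- \frac{1}{15}\right) = \frac{23}{10} - - \frac{1}{102} = \frac{23}{10} + \frac{1}{102} = \frac{589}{255} \approx 2.3098$)
$p{\left(Q,L \right)} = 12 + 6 L$ ($p{\left(Q,L \right)} = 12 + 6 \left(L + 0\right) = 12 + 6 L$)
$\left(O + p{\left(8,6 - 0 \right)}\right) 68 = \left(\frac{589}{255} + \left(12 + 6 \left(6 - 0\right)\right)\right) 68 = \left(\frac{589}{255} + \left(12 + 6 \left(6 + 0\right)\right)\right) 68 = \left(\frac{589}{255} + \left(12 + 6 \cdot 6\right)\right) 68 = \left(\frac{589}{255} + \left(12 + 36\right)\right) 68 = \left(\frac{589}{255} + 48\right) 68 = \frac{12829}{255} \cdot 68 = \frac{51316}{15}$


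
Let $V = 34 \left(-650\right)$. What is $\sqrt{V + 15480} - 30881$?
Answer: $-30881 + 2 i \sqrt{1655} \approx -30881.0 + 81.363 i$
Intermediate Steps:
$V = -22100$
$\sqrt{V + 15480} - 30881 = \sqrt{-22100 + 15480} - 30881 = \sqrt{-6620} - 30881 = 2 i \sqrt{1655} - 30881 = -30881 + 2 i \sqrt{1655}$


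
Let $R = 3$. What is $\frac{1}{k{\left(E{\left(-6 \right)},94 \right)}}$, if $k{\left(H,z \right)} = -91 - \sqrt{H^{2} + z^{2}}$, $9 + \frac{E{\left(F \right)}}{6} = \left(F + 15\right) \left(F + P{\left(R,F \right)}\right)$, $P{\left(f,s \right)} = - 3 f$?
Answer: $\frac{91}{747051} - \frac{2 \sqrt{188833}}{747051} \approx -0.0010416$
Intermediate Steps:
$E{\left(F \right)} = -54 + 6 \left(-9 + F\right) \left(15 + F\right)$ ($E{\left(F \right)} = -54 + 6 \left(F + 15\right) \left(F - 9\right) = -54 + 6 \left(15 + F\right) \left(F - 9\right) = -54 + 6 \left(15 + F\right) \left(-9 + F\right) = -54 + 6 \left(-9 + F\right) \left(15 + F\right)$)
$\frac{1}{k{\left(E{\left(-6 \right)},94 \right)}} = \frac{1}{-91 - \sqrt{\left(-864 + 6 \left(-6\right)^{2} + 36 \left(-6\right)\right)^{2} + 94^{2}}} = \frac{1}{-91 - \sqrt{\left(-864 + 6 \cdot 36 - 216\right)^{2} + 8836}} = \frac{1}{-91 - \sqrt{\left(-864 + 216 - 216\right)^{2} + 8836}} = \frac{1}{-91 - \sqrt{\left(-864\right)^{2} + 8836}} = \frac{1}{-91 - \sqrt{746496 + 8836}} = \frac{1}{-91 - \sqrt{755332}} = \frac{1}{-91 - 2 \sqrt{188833}}$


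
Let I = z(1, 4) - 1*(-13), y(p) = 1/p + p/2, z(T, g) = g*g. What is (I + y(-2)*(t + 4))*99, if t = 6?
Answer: 1386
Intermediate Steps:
z(T, g) = g**2
y(p) = 1/p + p/2 (y(p) = 1/p + p*(1/2) = 1/p + p/2)
I = 29 (I = 4**2 - 1*(-13) = 16 + 13 = 29)
(I + y(-2)*(t + 4))*99 = (29 + (1/(-2) + (1/2)*(-2))*(6 + 4))*99 = (29 + (-1/2 - 1)*10)*99 = (29 - 3/2*10)*99 = (29 - 15)*99 = 14*99 = 1386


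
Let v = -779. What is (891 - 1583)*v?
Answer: 539068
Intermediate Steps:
(891 - 1583)*v = (891 - 1583)*(-779) = -692*(-779) = 539068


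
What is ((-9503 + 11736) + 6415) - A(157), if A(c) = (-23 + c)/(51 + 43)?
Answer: 406389/47 ≈ 8646.6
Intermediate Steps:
A(c) = -23/94 + c/94 (A(c) = (-23 + c)/94 = (-23 + c)*(1/94) = -23/94 + c/94)
((-9503 + 11736) + 6415) - A(157) = ((-9503 + 11736) + 6415) - (-23/94 + (1/94)*157) = (2233 + 6415) - (-23/94 + 157/94) = 8648 - 1*67/47 = 8648 - 67/47 = 406389/47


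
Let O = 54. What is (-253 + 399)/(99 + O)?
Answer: 146/153 ≈ 0.95425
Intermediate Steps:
(-253 + 399)/(99 + O) = (-253 + 399)/(99 + 54) = 146/153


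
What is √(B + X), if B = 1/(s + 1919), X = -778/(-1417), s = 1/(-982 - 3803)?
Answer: √93041174261202362806/13011480638 ≈ 0.74133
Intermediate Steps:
s = -1/4785 (s = 1/(-4785) = -1/4785 ≈ -0.00020899)
X = 778/1417 (X = -778*(-1/1417) = 778/1417 ≈ 0.54905)
B = 4785/9182414 (B = 1/(-1/4785 + 1919) = 1/(9182414/4785) = 4785/9182414 ≈ 0.00052110)
√(B + X) = √(4785/9182414 + 778/1417) = √(7150698437/13011480638) = √93041174261202362806/13011480638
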